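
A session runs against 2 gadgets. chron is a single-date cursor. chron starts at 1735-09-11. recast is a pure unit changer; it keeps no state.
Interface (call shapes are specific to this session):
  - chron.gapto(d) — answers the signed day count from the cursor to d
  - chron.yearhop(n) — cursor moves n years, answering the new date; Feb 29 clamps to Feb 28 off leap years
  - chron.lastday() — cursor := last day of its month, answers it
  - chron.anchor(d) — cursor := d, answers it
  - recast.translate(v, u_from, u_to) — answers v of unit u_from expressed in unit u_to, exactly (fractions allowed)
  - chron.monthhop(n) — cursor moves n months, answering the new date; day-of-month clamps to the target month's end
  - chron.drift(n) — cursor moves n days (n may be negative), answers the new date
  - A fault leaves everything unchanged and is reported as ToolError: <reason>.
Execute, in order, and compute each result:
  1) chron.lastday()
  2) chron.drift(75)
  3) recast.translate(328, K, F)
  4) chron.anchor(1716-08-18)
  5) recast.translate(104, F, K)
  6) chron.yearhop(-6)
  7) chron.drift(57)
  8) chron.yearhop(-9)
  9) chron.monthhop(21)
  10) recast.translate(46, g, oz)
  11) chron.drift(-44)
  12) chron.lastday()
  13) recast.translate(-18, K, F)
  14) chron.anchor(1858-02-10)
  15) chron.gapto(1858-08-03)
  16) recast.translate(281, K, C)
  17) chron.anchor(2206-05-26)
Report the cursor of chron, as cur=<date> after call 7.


% chron.lastday() : 1735-09-30
% chron.drift(n→75) : 1735-12-14
% recast.translate(v→328, u_from→K, u_to→F) : 13073/100
% chron.anchor(d→1716-08-18) : 1716-08-18
% recast.translate(v→104, u_from→F, u_to→K) : 6263/20
% chron.yearhop(n→-6) : 1710-08-18
% chron.drift(n→57) : 1710-10-14
% chron.yearhop(n→-9) : 1701-10-14
% chron.monthhop(n→21) : 1703-07-14
% recast.translate(v→46, u_from→g, u_to→oz) : 73600000/45359237
% chron.drift(n→-44) : 1703-05-31
% chron.lastday() : 1703-05-31
% recast.translate(v→-18, u_from→K, u_to→F) : -49207/100
% chron.anchor(d→1858-02-10) : 1858-02-10
% chron.gapto(d→1858-08-03) : 174
% recast.translate(v→281, u_from→K, u_to→C) : 157/20
% chron.anchor(d→2206-05-26) : 2206-05-26

Answer: cur=1710-10-14


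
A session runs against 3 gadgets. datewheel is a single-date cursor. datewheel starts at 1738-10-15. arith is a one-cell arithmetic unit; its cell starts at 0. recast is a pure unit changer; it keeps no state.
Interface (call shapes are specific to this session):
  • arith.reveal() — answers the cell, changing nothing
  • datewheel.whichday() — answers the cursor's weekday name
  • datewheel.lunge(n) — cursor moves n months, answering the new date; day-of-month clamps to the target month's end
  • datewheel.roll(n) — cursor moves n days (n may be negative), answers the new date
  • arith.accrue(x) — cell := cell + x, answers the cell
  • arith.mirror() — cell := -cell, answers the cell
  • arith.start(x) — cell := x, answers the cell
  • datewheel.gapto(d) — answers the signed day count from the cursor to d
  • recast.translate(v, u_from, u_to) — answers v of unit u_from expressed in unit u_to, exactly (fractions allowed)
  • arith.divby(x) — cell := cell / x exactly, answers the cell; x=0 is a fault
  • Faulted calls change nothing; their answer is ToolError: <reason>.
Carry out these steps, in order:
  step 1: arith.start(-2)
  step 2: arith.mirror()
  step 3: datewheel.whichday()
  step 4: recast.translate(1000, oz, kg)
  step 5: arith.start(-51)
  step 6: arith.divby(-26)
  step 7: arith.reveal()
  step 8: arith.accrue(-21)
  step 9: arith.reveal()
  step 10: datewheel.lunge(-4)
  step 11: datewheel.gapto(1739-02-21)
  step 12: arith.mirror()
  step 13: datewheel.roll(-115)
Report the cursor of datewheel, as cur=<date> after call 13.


Answer: cur=1738-02-20

Derivation:
I try arith.start passing x=-2, and see -2.
Using arith.mirror(), yielding 2.
Invoking datewheel.whichday(), which returns Wednesday.
I call recast.translate passing v=1000, u_from=oz, u_to=kg, and see 45359237/1600000.
I call arith.start passing x=-51, and get -51.
Using arith.divby passing x=-26, which returns 51/26.
I try arith.reveal(), giving 51/26.
Next I call arith.accrue passing x=-21, and see -495/26.
I use arith.reveal(), which returns -495/26.
I invoke datewheel.lunge passing n=-4, — result: 1738-06-15.
I call datewheel.gapto passing d=1739-02-21, → 251.
I try arith.mirror, yielding 495/26.
Using datewheel.roll passing n=-115, which returns 1738-02-20.


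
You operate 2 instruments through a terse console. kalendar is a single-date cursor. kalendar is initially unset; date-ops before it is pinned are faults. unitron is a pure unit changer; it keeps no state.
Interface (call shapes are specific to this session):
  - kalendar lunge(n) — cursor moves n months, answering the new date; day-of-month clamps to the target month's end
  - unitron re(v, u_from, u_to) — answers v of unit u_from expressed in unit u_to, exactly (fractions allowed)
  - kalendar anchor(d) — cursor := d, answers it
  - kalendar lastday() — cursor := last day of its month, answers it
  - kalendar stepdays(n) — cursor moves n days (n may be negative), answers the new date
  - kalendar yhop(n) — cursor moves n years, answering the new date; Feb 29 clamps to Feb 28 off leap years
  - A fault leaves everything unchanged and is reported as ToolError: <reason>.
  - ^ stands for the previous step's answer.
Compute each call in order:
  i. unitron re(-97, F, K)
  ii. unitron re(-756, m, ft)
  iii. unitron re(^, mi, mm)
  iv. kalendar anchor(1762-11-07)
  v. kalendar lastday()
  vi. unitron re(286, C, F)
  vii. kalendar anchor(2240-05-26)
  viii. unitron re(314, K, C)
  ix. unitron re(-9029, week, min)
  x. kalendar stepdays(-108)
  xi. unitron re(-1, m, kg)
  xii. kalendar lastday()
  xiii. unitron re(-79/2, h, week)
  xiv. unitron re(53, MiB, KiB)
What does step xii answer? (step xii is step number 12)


→ unitron re(-97, F, K)
← 12089/60
→ unitron re(-756, m, ft)
← -315000/127
→ unitron re(^, mi, mm)
← -3991680000
→ kalendar anchor(1762-11-07)
← 1762-11-07
→ kalendar lastday()
← 1762-11-30
→ unitron re(286, C, F)
← 2734/5
→ kalendar anchor(2240-05-26)
← 2240-05-26
→ unitron re(314, K, C)
← 817/20
→ unitron re(-9029, week, min)
← -91012320
→ kalendar stepdays(-108)
← 2240-02-08
→ unitron re(-1, m, kg)
← ToolError: incompatible units
→ kalendar lastday()
← 2240-02-29
→ unitron re(-79/2, h, week)
← -79/336
→ unitron re(53, MiB, KiB)
← 54272

Answer: 2240-02-29


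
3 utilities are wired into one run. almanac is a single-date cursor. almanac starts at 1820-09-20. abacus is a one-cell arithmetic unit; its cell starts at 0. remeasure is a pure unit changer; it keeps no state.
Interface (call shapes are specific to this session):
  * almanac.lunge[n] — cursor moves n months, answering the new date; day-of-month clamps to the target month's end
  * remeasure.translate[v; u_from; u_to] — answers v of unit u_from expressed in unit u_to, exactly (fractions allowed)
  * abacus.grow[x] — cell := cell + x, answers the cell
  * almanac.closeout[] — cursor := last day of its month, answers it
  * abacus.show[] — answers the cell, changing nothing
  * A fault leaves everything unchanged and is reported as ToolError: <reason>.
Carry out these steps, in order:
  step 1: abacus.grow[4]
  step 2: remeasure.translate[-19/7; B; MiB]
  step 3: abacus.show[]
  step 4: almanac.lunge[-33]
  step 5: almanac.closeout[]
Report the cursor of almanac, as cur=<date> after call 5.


$ abacus.grow x→4
  4
$ remeasure.translate v→-19/7 u_from→B u_to→MiB
  -19/7340032
$ abacus.show
  4
$ almanac.lunge n→-33
  1817-12-20
$ almanac.closeout
  1817-12-31

Answer: cur=1817-12-31


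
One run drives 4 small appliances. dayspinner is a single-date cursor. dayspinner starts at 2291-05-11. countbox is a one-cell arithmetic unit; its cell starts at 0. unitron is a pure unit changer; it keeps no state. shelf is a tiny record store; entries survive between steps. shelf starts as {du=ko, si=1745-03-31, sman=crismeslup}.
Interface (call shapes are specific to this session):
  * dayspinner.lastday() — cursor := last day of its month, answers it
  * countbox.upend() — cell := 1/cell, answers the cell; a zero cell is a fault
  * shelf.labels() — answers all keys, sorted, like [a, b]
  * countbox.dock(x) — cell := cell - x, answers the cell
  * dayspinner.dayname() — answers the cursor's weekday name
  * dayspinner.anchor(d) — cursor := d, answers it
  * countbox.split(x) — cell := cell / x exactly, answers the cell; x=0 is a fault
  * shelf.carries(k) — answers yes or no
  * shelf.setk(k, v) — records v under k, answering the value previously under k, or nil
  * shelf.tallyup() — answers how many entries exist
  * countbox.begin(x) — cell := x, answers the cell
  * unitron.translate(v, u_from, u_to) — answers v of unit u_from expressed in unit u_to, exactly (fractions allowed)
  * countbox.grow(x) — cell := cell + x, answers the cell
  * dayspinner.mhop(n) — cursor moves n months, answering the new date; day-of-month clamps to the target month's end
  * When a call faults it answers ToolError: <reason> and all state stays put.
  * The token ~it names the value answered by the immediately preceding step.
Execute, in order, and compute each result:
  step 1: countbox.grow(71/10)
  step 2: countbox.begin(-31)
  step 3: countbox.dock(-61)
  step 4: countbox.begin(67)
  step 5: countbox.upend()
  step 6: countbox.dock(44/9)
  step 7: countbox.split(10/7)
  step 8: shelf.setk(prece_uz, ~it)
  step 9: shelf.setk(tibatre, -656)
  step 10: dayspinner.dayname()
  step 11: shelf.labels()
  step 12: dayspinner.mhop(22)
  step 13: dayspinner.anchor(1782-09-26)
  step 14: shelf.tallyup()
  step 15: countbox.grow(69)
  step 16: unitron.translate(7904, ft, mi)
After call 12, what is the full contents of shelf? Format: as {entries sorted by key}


Answer: {du=ko, prece_uz=-20573/6030, si=1745-03-31, sman=crismeslup, tibatre=-656}

Derivation:
% countbox.grow 71/10
[out] 71/10
% countbox.begin -31
[out] -31
% countbox.dock -61
[out] 30
% countbox.begin 67
[out] 67
% countbox.upend
[out] 1/67
% countbox.dock 44/9
[out] -2939/603
% countbox.split 10/7
[out] -20573/6030
% shelf.setk prece_uz ~it
[out] nil
% shelf.setk tibatre -656
[out] nil
% dayspinner.dayname
[out] Monday
% shelf.labels
[out] [du, prece_uz, si, sman, tibatre]
% dayspinner.mhop 22
[out] 2293-03-11
% dayspinner.anchor 1782-09-26
[out] 1782-09-26
% shelf.tallyup
[out] 5
% countbox.grow 69
[out] 395497/6030
% unitron.translate 7904 ft mi
[out] 247/165


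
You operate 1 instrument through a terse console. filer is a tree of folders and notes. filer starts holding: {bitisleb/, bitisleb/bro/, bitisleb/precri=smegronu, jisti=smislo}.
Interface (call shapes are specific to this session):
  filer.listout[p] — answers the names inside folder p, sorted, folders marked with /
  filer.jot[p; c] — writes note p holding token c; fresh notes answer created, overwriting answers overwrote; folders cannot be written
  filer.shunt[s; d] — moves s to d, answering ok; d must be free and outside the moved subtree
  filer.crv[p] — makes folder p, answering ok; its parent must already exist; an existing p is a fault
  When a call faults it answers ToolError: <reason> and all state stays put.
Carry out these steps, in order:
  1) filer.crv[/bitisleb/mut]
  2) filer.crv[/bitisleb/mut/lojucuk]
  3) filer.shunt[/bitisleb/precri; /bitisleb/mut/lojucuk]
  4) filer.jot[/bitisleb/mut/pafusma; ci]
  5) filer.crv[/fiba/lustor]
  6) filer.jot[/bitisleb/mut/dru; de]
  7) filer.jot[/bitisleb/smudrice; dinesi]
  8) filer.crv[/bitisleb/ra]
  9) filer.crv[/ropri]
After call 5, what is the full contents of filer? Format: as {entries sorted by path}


Act: filer.crv[p→/bitisleb/mut]
Obs: ok
Act: filer.crv[p→/bitisleb/mut/lojucuk]
Obs: ok
Act: filer.shunt[s→/bitisleb/precri; d→/bitisleb/mut/lojucuk]
Obs: ToolError: exists
Act: filer.jot[p→/bitisleb/mut/pafusma; c→ci]
Obs: created
Act: filer.crv[p→/fiba/lustor]
Obs: ToolError: no parent
Act: filer.jot[p→/bitisleb/mut/dru; c→de]
Obs: created
Act: filer.jot[p→/bitisleb/smudrice; c→dinesi]
Obs: created
Act: filer.crv[p→/bitisleb/ra]
Obs: ok
Act: filer.crv[p→/ropri]
Obs: ok

Answer: {bitisleb/, bitisleb/bro/, bitisleb/mut/, bitisleb/mut/lojucuk/, bitisleb/mut/pafusma=ci, bitisleb/precri=smegronu, jisti=smislo}


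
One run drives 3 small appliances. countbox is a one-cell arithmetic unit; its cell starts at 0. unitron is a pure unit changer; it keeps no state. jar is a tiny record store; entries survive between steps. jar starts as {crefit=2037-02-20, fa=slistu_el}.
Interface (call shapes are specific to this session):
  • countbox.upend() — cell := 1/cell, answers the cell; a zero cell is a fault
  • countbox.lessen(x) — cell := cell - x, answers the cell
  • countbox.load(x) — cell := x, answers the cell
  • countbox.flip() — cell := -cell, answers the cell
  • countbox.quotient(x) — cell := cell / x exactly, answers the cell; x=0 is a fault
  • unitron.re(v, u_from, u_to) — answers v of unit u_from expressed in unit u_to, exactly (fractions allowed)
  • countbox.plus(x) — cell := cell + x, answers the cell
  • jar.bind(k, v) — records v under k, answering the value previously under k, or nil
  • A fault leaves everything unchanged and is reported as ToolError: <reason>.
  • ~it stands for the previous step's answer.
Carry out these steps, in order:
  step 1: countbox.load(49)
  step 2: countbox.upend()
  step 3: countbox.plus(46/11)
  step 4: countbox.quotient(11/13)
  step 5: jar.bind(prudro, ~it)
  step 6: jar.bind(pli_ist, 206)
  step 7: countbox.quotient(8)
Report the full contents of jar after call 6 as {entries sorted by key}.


Answer: {crefit=2037-02-20, fa=slistu_el, pli_ist=206, prudro=29445/5929}

Derivation:
-> load(x: 49)
<- 49
-> upend()
<- 1/49
-> plus(x: 46/11)
<- 2265/539
-> quotient(x: 11/13)
<- 29445/5929
-> bind(k: prudro, v: ~it)
<- nil
-> bind(k: pli_ist, v: 206)
<- nil
-> quotient(x: 8)
<- 29445/47432


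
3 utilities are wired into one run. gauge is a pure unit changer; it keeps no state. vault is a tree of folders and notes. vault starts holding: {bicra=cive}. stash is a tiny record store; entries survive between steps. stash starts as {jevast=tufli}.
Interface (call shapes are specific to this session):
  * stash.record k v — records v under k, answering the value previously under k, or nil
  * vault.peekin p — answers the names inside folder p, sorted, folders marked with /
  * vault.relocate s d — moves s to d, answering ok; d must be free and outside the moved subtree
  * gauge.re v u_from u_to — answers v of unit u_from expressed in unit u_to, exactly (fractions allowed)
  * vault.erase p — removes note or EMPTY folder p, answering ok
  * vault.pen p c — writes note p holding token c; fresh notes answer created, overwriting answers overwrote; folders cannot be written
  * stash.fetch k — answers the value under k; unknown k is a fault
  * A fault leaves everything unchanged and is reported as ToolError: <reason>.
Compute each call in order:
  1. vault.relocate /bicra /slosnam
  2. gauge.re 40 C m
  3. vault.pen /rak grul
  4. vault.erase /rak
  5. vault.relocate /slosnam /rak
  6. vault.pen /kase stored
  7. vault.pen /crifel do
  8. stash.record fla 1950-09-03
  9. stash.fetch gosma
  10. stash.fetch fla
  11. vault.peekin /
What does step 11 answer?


I try relocate on s=/bicra, d=/slosnam, and get ok.
I try re on v=40, u_from=C, u_to=m, and observe ToolError: incompatible units.
Invoking pen on p=/rak, c=grul, which returns created.
Invoking erase on p=/rak: ok.
Invoking relocate on s=/slosnam, d=/rak, and observe ok.
Now I run pen on p=/kase, c=stored, which returns created.
I try pen on p=/crifel, c=do, giving created.
Then record on k=fla, v=1950-09-03, — result: nil.
Then fetch on k=gosma, — result: ToolError: no such key gosma.
Using fetch on k=fla, which returns 1950-09-03.
I try peekin on p=/, and observe [crifel, kase, rak].

Answer: [crifel, kase, rak]


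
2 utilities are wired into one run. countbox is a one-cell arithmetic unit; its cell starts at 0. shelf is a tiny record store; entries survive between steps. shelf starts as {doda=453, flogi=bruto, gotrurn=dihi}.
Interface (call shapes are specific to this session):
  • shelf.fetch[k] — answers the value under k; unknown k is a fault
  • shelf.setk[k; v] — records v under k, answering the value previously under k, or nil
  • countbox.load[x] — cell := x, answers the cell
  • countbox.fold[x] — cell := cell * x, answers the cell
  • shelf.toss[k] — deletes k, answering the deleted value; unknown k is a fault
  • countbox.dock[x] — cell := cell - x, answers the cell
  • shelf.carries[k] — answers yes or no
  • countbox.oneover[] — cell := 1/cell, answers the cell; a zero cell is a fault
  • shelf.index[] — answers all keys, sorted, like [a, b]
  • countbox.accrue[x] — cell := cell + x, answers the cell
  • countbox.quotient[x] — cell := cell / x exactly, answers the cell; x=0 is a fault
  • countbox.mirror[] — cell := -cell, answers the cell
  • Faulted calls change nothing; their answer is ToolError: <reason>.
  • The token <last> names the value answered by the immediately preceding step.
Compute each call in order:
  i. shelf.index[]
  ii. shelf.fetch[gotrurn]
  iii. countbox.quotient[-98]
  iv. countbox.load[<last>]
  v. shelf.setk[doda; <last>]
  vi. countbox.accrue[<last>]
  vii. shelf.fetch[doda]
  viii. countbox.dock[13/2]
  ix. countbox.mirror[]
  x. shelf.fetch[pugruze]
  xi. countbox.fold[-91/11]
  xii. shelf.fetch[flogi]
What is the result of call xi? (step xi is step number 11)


Do: shelf.index[]
See: [doda, flogi, gotrurn]
Do: shelf.fetch[k=gotrurn]
See: dihi
Do: countbox.quotient[x=-98]
See: 0
Do: countbox.load[x=<last>]
See: 0
Do: shelf.setk[k=doda; v=<last>]
See: 453
Do: countbox.accrue[x=<last>]
See: 453
Do: shelf.fetch[k=doda]
See: 0
Do: countbox.dock[x=13/2]
See: 893/2
Do: countbox.mirror[]
See: -893/2
Do: shelf.fetch[k=pugruze]
See: ToolError: no such key pugruze
Do: countbox.fold[x=-91/11]
See: 81263/22
Do: shelf.fetch[k=flogi]
See: bruto

Answer: 81263/22


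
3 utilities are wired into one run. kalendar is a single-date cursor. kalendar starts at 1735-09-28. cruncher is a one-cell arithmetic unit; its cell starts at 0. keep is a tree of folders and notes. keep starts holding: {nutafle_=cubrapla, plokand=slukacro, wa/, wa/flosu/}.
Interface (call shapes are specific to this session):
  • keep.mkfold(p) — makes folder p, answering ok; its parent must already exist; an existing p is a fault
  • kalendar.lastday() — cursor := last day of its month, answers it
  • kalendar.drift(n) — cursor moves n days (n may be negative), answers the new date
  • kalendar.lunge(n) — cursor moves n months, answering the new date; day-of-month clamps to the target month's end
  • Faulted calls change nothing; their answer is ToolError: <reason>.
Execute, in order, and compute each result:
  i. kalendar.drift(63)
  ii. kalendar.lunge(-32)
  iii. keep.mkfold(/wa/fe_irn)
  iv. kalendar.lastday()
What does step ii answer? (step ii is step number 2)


[in] kalendar.drift n='63'
[out] 1735-11-30
[in] kalendar.lunge n='-32'
[out] 1733-03-30
[in] keep.mkfold p='/wa/fe_irn'
[out] ok
[in] kalendar.lastday
[out] 1733-03-31

Answer: 1733-03-30


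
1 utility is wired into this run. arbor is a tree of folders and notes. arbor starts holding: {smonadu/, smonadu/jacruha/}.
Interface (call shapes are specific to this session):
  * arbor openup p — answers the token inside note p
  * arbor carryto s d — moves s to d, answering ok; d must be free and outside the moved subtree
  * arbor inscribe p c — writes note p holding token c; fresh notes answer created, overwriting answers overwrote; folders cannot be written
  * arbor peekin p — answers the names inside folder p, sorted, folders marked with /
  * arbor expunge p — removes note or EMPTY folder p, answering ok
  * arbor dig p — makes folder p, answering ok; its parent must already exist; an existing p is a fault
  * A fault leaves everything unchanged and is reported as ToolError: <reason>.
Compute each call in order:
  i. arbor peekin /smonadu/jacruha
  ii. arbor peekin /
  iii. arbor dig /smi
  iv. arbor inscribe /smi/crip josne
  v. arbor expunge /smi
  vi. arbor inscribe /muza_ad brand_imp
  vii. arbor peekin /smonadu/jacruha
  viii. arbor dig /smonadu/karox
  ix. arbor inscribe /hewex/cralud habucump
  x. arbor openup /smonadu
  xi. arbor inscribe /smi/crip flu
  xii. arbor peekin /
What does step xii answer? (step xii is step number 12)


Using arbor peekin with p=/smonadu/jacruha, → [].
Now I run arbor peekin with p=/, → [smonadu/].
I run arbor dig with p=/smi: ok.
I try arbor inscribe with p=/smi/crip, c=josne, and get created.
Then arbor expunge with p=/smi, → ToolError: not empty.
Then arbor inscribe with p=/muza_ad, c=brand_imp: created.
I invoke arbor peekin with p=/smonadu/jacruha, yielding [].
Now I run arbor dig with p=/smonadu/karox, and observe ok.
I invoke arbor inscribe with p=/hewex/cralud, c=habucump, and observe ToolError: no parent.
Calling arbor openup with p=/smonadu, and observe ToolError: is a directory.
Now I run arbor inscribe with p=/smi/crip, c=flu, which returns overwrote.
Then arbor peekin with p=/, → [muza_ad, smi/, smonadu/].

Answer: [muza_ad, smi/, smonadu/]


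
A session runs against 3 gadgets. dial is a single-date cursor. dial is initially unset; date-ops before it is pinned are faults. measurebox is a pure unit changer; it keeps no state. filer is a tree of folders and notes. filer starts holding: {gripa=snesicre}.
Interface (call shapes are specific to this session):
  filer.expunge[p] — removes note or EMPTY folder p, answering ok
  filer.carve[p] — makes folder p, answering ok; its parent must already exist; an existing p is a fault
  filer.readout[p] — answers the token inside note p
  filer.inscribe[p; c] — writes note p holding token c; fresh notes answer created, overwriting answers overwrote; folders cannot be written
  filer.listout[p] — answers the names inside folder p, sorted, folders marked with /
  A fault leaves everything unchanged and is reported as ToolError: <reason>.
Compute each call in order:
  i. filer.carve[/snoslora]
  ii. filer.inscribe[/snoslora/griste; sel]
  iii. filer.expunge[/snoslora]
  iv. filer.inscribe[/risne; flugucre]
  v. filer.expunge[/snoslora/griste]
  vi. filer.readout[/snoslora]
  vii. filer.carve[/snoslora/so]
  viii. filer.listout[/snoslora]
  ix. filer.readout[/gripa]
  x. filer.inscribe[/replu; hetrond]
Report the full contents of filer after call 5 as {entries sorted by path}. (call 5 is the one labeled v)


Do: filer.carve[p: /snoslora]
See: ok
Do: filer.inscribe[p: /snoslora/griste; c: sel]
See: created
Do: filer.expunge[p: /snoslora]
See: ToolError: not empty
Do: filer.inscribe[p: /risne; c: flugucre]
See: created
Do: filer.expunge[p: /snoslora/griste]
See: ok
Do: filer.readout[p: /snoslora]
See: ToolError: is a directory
Do: filer.carve[p: /snoslora/so]
See: ok
Do: filer.listout[p: /snoslora]
See: [so/]
Do: filer.readout[p: /gripa]
See: snesicre
Do: filer.inscribe[p: /replu; c: hetrond]
See: created

Answer: {gripa=snesicre, risne=flugucre, snoslora/}


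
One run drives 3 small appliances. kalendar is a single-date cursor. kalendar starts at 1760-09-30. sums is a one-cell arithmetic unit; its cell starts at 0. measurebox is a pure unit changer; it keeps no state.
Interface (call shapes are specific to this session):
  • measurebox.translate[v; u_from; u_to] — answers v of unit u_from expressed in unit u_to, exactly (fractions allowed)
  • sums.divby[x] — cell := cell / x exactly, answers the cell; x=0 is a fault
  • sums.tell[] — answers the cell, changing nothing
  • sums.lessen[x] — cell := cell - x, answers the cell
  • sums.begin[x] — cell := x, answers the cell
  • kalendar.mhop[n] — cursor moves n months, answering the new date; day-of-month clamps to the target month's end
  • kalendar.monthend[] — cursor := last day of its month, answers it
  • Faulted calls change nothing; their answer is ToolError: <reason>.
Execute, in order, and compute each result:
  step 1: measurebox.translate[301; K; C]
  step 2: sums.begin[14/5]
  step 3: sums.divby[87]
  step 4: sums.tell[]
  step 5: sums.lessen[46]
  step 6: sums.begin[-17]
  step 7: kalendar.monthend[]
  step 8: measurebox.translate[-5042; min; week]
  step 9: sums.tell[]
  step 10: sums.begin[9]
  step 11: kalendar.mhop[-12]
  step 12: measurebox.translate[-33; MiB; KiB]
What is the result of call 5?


Answer: -19996/435

Derivation:
;; 1. measurebox.translate(v: 301, u_from: K, u_to: C) => 557/20
;; 2. sums.begin(x: 14/5) => 14/5
;; 3. sums.divby(x: 87) => 14/435
;; 4. sums.tell() => 14/435
;; 5. sums.lessen(x: 46) => -19996/435
;; 6. sums.begin(x: -17) => -17
;; 7. kalendar.monthend() => 1760-09-30
;; 8. measurebox.translate(v: -5042, u_from: min, u_to: week) => -2521/5040
;; 9. sums.tell() => -17
;; 10. sums.begin(x: 9) => 9
;; 11. kalendar.mhop(n: -12) => 1759-09-30
;; 12. measurebox.translate(v: -33, u_from: MiB, u_to: KiB) => -33792


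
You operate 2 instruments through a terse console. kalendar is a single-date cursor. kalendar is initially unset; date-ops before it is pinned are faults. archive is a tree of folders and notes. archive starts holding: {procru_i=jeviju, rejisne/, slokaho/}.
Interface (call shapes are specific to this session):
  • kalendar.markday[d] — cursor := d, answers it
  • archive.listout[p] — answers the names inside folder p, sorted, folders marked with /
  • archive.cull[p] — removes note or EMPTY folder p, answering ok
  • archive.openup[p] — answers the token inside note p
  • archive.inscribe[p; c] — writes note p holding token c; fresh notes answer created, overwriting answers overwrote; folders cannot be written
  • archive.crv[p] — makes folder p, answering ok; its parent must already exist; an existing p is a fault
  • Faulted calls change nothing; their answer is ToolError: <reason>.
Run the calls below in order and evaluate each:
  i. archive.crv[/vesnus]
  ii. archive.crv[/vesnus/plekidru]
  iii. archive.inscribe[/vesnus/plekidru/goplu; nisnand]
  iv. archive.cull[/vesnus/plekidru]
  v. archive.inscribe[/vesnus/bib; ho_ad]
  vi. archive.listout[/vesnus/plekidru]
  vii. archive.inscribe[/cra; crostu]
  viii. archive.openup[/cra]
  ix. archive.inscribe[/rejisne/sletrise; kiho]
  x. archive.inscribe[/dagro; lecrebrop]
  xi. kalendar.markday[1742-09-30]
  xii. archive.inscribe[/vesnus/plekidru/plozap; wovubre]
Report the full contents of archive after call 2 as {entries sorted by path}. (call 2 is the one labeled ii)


Answer: {procru_i=jeviju, rejisne/, slokaho/, vesnus/, vesnus/plekidru/}

Derivation:
# crv(p→/vesnus) == ok
# crv(p→/vesnus/plekidru) == ok
# inscribe(p→/vesnus/plekidru/goplu, c→nisnand) == created
# cull(p→/vesnus/plekidru) == ToolError: not empty
# inscribe(p→/vesnus/bib, c→ho_ad) == created
# listout(p→/vesnus/plekidru) == [goplu]
# inscribe(p→/cra, c→crostu) == created
# openup(p→/cra) == crostu
# inscribe(p→/rejisne/sletrise, c→kiho) == created
# inscribe(p→/dagro, c→lecrebrop) == created
# markday(d→1742-09-30) == 1742-09-30
# inscribe(p→/vesnus/plekidru/plozap, c→wovubre) == created


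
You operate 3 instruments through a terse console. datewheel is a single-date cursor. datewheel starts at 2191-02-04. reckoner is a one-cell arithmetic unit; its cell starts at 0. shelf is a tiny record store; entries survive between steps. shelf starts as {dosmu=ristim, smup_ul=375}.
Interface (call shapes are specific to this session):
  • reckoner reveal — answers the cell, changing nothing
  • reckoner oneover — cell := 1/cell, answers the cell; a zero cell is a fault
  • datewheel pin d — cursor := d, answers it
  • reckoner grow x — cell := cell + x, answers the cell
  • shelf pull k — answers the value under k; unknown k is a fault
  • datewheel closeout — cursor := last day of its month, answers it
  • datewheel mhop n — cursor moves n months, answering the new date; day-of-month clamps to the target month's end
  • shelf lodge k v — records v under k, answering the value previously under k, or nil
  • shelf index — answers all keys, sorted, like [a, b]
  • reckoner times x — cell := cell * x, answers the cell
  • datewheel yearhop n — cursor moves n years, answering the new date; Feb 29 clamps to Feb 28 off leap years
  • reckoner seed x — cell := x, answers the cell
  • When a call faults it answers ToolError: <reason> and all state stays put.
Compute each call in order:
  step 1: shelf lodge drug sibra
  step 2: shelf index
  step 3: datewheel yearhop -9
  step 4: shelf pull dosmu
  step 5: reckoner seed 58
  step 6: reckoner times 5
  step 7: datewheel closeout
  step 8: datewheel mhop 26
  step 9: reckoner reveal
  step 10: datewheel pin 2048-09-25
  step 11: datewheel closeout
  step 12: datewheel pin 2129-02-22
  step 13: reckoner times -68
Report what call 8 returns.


Act: shelf lodge[k→drug; v→sibra]
Obs: nil
Act: shelf index[]
Obs: [dosmu, drug, smup_ul]
Act: datewheel yearhop[n→-9]
Obs: 2182-02-04
Act: shelf pull[k→dosmu]
Obs: ristim
Act: reckoner seed[x→58]
Obs: 58
Act: reckoner times[x→5]
Obs: 290
Act: datewheel closeout[]
Obs: 2182-02-28
Act: datewheel mhop[n→26]
Obs: 2184-04-28
Act: reckoner reveal[]
Obs: 290
Act: datewheel pin[d→2048-09-25]
Obs: 2048-09-25
Act: datewheel closeout[]
Obs: 2048-09-30
Act: datewheel pin[d→2129-02-22]
Obs: 2129-02-22
Act: reckoner times[x→-68]
Obs: -19720

Answer: 2184-04-28


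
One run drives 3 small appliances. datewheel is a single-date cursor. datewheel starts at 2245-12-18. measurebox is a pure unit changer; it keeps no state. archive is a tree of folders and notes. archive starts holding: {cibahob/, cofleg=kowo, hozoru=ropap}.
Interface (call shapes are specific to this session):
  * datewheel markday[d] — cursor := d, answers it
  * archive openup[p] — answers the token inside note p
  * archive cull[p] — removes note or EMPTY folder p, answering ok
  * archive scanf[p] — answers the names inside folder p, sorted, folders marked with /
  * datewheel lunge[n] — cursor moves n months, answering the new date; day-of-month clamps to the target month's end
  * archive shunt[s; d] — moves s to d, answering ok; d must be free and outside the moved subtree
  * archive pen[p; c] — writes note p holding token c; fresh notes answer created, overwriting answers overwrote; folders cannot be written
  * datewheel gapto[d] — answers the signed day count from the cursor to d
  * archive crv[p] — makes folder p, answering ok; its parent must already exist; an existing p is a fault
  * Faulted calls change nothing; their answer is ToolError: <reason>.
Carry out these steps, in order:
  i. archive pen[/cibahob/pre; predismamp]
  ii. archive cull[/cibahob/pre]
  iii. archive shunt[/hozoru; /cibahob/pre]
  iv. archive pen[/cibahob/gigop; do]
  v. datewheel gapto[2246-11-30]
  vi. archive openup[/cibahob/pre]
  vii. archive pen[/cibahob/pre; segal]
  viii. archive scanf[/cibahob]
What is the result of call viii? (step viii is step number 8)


Answer: [gigop, pre]

Derivation:
[in] archive pen /cibahob/pre predismamp
[out] created
[in] archive cull /cibahob/pre
[out] ok
[in] archive shunt /hozoru /cibahob/pre
[out] ok
[in] archive pen /cibahob/gigop do
[out] created
[in] datewheel gapto 2246-11-30
[out] 347
[in] archive openup /cibahob/pre
[out] ropap
[in] archive pen /cibahob/pre segal
[out] overwrote
[in] archive scanf /cibahob
[out] [gigop, pre]


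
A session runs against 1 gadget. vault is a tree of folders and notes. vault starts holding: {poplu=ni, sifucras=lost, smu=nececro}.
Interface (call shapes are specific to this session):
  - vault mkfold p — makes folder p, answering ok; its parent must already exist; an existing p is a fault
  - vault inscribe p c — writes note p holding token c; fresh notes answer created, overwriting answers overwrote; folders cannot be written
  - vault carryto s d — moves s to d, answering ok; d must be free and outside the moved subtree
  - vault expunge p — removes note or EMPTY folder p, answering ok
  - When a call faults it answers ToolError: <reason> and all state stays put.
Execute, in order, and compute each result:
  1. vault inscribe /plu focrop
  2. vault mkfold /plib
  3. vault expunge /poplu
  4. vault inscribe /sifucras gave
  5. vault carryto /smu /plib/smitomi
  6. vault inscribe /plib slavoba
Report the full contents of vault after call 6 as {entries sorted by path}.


# 1. vault inscribe(p: /plu, c: focrop) ~> created
# 2. vault mkfold(p: /plib) ~> ok
# 3. vault expunge(p: /poplu) ~> ok
# 4. vault inscribe(p: /sifucras, c: gave) ~> overwrote
# 5. vault carryto(s: /smu, d: /plib/smitomi) ~> ok
# 6. vault inscribe(p: /plib, c: slavoba) ~> ToolError: is a directory

Answer: {plib/, plib/smitomi=nececro, plu=focrop, sifucras=gave}


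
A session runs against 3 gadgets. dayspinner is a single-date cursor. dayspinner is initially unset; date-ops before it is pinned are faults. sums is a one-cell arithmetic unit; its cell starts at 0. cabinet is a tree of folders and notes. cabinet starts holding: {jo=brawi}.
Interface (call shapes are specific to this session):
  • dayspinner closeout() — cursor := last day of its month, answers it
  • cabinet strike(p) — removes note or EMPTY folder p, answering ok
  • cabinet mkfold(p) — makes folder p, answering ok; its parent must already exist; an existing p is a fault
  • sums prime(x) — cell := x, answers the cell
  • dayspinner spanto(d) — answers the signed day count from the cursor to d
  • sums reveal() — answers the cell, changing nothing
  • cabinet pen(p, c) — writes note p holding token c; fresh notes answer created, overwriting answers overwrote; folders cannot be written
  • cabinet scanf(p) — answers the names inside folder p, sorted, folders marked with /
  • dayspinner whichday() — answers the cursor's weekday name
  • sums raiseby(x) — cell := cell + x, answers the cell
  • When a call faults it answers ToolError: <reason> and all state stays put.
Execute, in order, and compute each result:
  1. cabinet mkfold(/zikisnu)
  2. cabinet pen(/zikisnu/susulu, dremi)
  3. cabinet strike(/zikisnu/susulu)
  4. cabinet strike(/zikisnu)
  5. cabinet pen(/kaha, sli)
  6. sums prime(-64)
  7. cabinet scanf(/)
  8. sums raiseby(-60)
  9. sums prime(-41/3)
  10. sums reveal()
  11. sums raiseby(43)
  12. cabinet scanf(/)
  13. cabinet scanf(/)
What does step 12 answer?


>>> cabinet mkfold p='/zikisnu'
:: ok
>>> cabinet pen p='/zikisnu/susulu' c='dremi'
:: created
>>> cabinet strike p='/zikisnu/susulu'
:: ok
>>> cabinet strike p='/zikisnu'
:: ok
>>> cabinet pen p='/kaha' c='sli'
:: created
>>> sums prime x='-64'
:: -64
>>> cabinet scanf p='/'
:: [jo, kaha]
>>> sums raiseby x='-60'
:: -124
>>> sums prime x='-41/3'
:: -41/3
>>> sums reveal
:: -41/3
>>> sums raiseby x='43'
:: 88/3
>>> cabinet scanf p='/'
:: [jo, kaha]
>>> cabinet scanf p='/'
:: [jo, kaha]

Answer: [jo, kaha]


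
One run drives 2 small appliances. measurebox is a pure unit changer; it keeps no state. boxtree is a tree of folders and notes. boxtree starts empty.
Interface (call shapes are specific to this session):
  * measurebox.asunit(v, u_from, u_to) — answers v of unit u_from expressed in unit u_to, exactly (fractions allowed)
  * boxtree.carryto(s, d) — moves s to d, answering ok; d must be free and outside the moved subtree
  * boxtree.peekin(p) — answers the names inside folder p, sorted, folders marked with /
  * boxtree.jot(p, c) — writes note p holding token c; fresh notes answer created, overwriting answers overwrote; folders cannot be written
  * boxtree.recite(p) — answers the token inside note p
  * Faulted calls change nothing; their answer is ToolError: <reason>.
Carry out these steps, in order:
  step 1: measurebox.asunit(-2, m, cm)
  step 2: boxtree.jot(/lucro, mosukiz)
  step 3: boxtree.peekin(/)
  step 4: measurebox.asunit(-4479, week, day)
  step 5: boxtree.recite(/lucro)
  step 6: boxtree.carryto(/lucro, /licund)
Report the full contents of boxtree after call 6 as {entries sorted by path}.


Step: measurebox.asunit[v: -2; u_from: m; u_to: cm]
Result: -200
Step: boxtree.jot[p: /lucro; c: mosukiz]
Result: created
Step: boxtree.peekin[p: /]
Result: [lucro]
Step: measurebox.asunit[v: -4479; u_from: week; u_to: day]
Result: -31353
Step: boxtree.recite[p: /lucro]
Result: mosukiz
Step: boxtree.carryto[s: /lucro; d: /licund]
Result: ok

Answer: {licund=mosukiz}


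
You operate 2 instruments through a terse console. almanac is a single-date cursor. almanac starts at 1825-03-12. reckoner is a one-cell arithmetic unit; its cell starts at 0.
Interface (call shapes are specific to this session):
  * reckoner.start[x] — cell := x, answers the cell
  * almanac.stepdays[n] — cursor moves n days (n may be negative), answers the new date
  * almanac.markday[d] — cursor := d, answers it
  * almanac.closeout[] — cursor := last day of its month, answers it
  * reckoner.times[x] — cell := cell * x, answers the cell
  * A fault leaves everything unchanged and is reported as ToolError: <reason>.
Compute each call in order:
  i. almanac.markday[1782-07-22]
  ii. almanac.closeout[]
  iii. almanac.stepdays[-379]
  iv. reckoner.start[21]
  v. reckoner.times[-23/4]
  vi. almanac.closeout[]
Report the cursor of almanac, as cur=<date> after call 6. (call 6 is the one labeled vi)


I run markday with d: 1782-07-22, yielding 1782-07-22.
Calling closeout(): 1782-07-31.
Then stepdays with n: -379, and get 1781-07-17.
Calling start with x: 21, and see 21.
Then times with x: -23/4, and get -483/4.
I call closeout(), and get 1781-07-31.

Answer: cur=1781-07-31


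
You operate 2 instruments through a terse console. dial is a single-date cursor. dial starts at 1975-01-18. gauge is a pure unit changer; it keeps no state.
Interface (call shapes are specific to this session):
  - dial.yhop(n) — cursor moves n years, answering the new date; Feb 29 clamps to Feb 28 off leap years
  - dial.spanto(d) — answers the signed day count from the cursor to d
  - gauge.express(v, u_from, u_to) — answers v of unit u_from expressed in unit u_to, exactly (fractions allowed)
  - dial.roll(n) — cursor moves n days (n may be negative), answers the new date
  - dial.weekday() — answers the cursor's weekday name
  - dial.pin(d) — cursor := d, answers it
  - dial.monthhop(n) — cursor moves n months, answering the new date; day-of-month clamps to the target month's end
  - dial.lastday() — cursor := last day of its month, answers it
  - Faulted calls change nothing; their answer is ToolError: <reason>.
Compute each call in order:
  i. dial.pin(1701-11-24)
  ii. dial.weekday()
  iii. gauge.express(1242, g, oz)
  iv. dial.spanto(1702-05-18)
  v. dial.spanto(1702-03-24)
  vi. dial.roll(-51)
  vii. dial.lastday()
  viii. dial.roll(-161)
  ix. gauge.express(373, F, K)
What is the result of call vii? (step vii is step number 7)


I call pin using d: 1701-11-24, giving 1701-11-24.
I try weekday, and see Thursday.
I call express using v: 1242, u_from: g, u_to: oz: 1987200000/45359237.
Using spanto using d: 1702-05-18, and get 175.
I invoke spanto using d: 1702-03-24, → 120.
Now I run roll using n: -51, and get 1701-10-04.
I run lastday(), — result: 1701-10-31.
Now I run roll using n: -161, yielding 1701-05-23.
Invoking express using v: 373, u_from: F, u_to: K, — result: 83267/180.

Answer: 1701-10-31


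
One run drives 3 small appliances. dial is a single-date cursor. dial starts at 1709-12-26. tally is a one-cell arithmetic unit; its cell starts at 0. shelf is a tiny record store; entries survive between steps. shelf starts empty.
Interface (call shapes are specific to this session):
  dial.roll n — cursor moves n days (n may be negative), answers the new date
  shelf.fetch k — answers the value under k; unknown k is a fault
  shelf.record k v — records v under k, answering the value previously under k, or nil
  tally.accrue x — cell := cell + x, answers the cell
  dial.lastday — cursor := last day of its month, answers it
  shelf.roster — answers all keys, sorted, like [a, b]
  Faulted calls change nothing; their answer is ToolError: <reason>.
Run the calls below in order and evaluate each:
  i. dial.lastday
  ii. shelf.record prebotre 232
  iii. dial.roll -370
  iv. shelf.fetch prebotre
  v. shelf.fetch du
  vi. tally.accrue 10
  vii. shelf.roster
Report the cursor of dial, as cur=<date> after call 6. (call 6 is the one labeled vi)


Answer: cur=1708-12-26

Derivation:
Calling lastday(), giving 1709-12-31.
I try record(prebotre, 232), and observe nil.
I use roll(-370), and observe 1708-12-26.
Calling fetch(prebotre), yielding 232.
I use fetch(du), and observe ToolError: no such key du.
I invoke accrue(10): 10.
Now I run roster, and observe [prebotre].
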